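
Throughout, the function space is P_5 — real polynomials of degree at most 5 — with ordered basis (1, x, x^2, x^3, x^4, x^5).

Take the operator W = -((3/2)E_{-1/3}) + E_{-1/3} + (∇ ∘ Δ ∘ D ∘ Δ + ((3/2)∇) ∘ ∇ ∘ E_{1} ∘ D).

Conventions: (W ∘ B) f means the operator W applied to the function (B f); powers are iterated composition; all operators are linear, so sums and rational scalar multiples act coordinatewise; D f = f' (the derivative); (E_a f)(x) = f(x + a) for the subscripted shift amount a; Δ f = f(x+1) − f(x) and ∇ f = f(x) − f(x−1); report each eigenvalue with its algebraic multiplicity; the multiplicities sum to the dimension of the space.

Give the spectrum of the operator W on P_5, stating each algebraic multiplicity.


image of 1: -1/2
image of x: -(1/2)x + 1/6
image of x^2: -(1/2)x^2 + (1/3)x - 1/18
image of x^3: -(1/2)x^3 + (1/2)x^2 - (1/6)x + 487/54
image of x^4: -(1/2)x^4 + (2/3)x^3 - (1/3)x^2 + (974/27)x + 3887/162
image of x^5: -(1/2)x^5 + (5/6)x^4 - (5/9)x^3 + (2435/27)x^2 + (19435/162)x + 36451/486
the matrix is upper triangular; its diagonal is (-1/2, -1/2, -1/2, -1/2, -1/2, -1/2)
for a triangular matrix the eigenvalues are the diagonal entries, with algebraic multiplicity their repetition count

λ = -1/2 (multiplicity 6)


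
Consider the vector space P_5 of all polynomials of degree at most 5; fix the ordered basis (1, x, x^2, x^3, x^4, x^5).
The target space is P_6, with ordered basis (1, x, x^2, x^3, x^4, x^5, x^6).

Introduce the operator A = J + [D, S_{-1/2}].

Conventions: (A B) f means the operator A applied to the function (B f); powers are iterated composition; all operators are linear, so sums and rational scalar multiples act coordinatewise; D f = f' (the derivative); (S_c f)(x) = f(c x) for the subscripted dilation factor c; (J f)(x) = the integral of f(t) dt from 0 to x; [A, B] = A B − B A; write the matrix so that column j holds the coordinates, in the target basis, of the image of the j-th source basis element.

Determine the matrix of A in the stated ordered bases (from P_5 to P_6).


the matrix is [[0, -3/2, 0, 0, 0, 0]; [1, 0, 3/2, 0, 0, 0]; [0, 1/2, 0, -9/8, 0, 0]; [0, 0, 1/3, 0, 3/4, 0]; [0, 0, 0, 1/4, 0, -15/32]; [0, 0, 0, 0, 1/5, 0]; [0, 0, 0, 0, 0, 1/6]] (rows listed top to bottom)

image of 1: x
image of x: (1/2)x^2 - 3/2
image of x^2: (1/3)x^3 + (3/2)x
image of x^3: (1/4)x^4 - (9/8)x^2
image of x^4: (1/5)x^5 + (3/4)x^3
image of x^5: (1/6)x^6 - (15/32)x^4
each image's coordinates form column j of the matrix


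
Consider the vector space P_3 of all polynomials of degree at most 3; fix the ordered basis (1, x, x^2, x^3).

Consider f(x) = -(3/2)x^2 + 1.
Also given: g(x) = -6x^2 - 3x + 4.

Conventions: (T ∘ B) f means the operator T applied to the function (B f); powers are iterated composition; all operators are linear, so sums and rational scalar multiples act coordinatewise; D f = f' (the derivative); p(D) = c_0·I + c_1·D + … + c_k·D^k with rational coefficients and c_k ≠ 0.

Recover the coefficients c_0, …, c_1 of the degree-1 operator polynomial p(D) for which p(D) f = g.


c_0 = 4, c_1 = 1

D^0 f = -(3/2)x^2 + 1
D^1 f = -3x
matching coefficients of g against c_0 f + c_1 Df + … from the top degree down determines the c_i
solution: c_0 = 4, c_1 = 1


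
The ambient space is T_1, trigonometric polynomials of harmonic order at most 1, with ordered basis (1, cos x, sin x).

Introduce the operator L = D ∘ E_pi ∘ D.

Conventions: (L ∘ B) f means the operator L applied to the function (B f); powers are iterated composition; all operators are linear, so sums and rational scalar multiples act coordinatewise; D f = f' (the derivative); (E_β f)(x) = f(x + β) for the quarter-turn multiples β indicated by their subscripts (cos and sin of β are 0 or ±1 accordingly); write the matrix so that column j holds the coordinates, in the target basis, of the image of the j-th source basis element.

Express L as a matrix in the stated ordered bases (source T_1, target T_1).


image of 1: 0
image of cos x: cos x
image of sin x: sin x
each image's coordinates form column j of the matrix

the matrix is [[0, 0, 0]; [0, 1, 0]; [0, 0, 1]] (rows listed top to bottom)


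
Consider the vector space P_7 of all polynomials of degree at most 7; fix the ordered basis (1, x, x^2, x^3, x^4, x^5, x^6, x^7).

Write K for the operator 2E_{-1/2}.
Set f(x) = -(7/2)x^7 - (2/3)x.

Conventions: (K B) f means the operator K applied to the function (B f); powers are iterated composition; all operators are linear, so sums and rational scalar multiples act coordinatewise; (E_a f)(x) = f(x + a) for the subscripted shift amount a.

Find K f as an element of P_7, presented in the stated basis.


E_{-1/2} f = -(7/2)x^7 + (49/4)x^6 - (147/8)x^5 + (245/16)x^4 - (245/32)x^3 + (147/64)x^2 - (403/384)x + 277/768
(2E_{-1/2}) f = -7x^7 + (49/2)x^6 - (147/4)x^5 + (245/8)x^4 - (245/16)x^3 + (147/32)x^2 - (403/192)x + 277/384

the result is g(x) = -7x^7 + (49/2)x^6 - (147/4)x^5 + (245/8)x^4 - (245/16)x^3 + (147/32)x^2 - (403/192)x + 277/384


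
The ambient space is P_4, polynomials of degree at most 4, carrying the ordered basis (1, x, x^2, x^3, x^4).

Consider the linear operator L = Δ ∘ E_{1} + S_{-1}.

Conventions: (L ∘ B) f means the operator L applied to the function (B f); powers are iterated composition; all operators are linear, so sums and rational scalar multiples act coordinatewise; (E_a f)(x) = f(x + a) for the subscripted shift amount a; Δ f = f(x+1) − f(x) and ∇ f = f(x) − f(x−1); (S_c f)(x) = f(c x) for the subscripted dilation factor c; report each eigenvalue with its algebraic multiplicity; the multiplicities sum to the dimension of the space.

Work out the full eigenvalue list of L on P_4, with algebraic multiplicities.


image of 1: 1
image of x: -x + 1
image of x^2: x^2 + 2x + 3
image of x^3: -x^3 + 3x^2 + 9x + 7
image of x^4: x^4 + 4x^3 + 18x^2 + 28x + 15
the matrix is upper triangular; its diagonal is (1, -1, 1, -1, 1)
for a triangular matrix the eigenvalues are the diagonal entries, with algebraic multiplicity their repetition count

λ = -1 (multiplicity 2), λ = 1 (multiplicity 3)


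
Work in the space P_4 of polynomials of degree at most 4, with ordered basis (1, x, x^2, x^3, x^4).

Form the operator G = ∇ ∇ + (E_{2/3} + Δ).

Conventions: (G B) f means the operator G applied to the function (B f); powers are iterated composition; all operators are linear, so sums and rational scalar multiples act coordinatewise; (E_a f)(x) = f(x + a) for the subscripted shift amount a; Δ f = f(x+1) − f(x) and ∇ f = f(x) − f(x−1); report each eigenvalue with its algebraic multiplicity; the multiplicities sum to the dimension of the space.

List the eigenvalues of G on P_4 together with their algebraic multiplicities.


image of 1: 1
image of x: x + 5/3
image of x^2: x^2 + (10/3)x + 31/9
image of x^3: x^3 + 5x^2 + (31/3)x - 127/27
image of x^4: x^4 + (20/3)x^3 + (62/3)x^2 - (508/27)x + 1231/81
the matrix is upper triangular; its diagonal is (1, 1, 1, 1, 1)
for a triangular matrix the eigenvalues are the diagonal entries, with algebraic multiplicity their repetition count

λ = 1 (multiplicity 5)


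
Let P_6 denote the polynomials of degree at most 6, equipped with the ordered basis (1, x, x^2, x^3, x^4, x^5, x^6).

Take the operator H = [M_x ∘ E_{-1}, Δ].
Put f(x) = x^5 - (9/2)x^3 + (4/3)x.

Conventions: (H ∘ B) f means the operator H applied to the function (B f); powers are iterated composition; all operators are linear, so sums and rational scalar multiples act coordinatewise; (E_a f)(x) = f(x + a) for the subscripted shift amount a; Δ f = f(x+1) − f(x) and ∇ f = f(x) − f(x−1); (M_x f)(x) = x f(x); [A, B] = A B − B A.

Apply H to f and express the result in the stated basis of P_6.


the image equals g(x) = -x^5 + (9/2)x^3 - (4/3)x

Δ f = 5x^4 + 10x^3 - (7/2)x^2 - (17/2)x - 13/6
E_{-1} Δ f = 5x^4 - 10x^3 - (7/2)x^2 + (17/2)x - 13/6
M_x E_{-1} Δ f = 5x^5 - 10x^4 - (7/2)x^3 + (17/2)x^2 - (13/6)x
E_{-1} f = x^5 - 5x^4 + (11/2)x^3 + (7/2)x^2 - (43/6)x + 13/6
M_x E_{-1} f = x^6 - 5x^5 + (11/2)x^4 + (7/2)x^3 - (43/6)x^2 + (13/6)x
Δ (M_x ∘ E_{-1}) f = 6x^5 - 10x^4 - 8x^3 + (17/2)x^2 - (5/6)x
[M_x ∘ E_{-1}, Δ] f = -x^5 + (9/2)x^3 - (4/3)x


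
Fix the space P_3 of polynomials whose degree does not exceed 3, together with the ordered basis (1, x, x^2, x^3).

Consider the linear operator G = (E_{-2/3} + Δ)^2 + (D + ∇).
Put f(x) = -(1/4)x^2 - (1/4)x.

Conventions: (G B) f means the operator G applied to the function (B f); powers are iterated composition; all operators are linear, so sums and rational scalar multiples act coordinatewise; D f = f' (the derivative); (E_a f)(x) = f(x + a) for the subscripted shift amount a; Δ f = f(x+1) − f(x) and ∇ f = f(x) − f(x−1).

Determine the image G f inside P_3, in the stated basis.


E_{-2/3} f = -(1/4)x^2 + (1/12)x + 1/18
Δ f = -(1/2)x - 1/2
(E_{-2/3} + Δ) f = -(1/4)x^2 - (5/12)x - 4/9
E_{-2/3} (E_{-2/3} + Δ) f = -(1/4)x^2 - (1/12)x - 5/18
Δ (E_{-2/3} + Δ) f = -(1/2)x - 2/3
(E_{-2/3} + Δ) (E_{-2/3} + Δ) f = -(1/4)x^2 - (7/12)x - 17/18
D f = -(1/2)x - 1/4
∇ f = -(1/2)x
(D + ∇) f = -x - 1/4
((E_{-2/3} + Δ)^2 + (D + ∇)) f = -(1/4)x^2 - (19/12)x - 43/36

the result is g(x) = -(1/4)x^2 - (19/12)x - 43/36


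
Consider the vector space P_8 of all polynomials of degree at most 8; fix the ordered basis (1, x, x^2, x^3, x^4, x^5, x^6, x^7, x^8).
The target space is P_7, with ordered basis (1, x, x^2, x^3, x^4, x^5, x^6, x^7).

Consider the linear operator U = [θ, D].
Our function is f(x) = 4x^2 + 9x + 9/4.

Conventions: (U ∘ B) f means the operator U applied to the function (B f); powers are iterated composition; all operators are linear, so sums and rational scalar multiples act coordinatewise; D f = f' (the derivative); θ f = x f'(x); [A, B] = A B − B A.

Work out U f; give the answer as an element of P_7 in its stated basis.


the image equals g(x) = -8x - 9

D f = 8x + 9
θ D f = 8x
θ f = 8x^2 + 9x
D θ f = 16x + 9
[θ, D] f = -8x - 9


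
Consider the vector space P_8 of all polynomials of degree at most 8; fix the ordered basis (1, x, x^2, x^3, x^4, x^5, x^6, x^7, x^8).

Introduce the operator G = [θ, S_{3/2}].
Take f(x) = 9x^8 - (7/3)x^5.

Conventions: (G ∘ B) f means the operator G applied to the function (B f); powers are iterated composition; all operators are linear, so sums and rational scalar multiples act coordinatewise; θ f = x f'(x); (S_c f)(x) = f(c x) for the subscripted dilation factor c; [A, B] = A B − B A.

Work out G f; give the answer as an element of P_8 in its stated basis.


S_{3/2} f = (59049/256)x^8 - (567/32)x^5
θ S_{3/2} f = (59049/32)x^8 - (2835/32)x^5
θ f = 72x^8 - (35/3)x^5
S_{3/2} θ f = (59049/32)x^8 - (2835/32)x^5
[θ, S_{3/2}] f = 0

the image equals g(x) = 0


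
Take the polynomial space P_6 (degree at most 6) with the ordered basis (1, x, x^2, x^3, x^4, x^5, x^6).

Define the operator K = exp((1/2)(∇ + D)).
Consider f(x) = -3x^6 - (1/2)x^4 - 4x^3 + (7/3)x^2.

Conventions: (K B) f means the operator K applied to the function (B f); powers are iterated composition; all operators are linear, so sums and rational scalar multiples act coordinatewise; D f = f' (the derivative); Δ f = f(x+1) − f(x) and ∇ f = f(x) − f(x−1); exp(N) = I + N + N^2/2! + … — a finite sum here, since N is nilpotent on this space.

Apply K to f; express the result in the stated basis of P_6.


order-1 term: -18x^5 + (45/2)x^4 - 32x^3 + 12x^2 + (2/3)x - 17/12
order-2 term: -45x^4 + 90x^3 - (507/4)x^2 + 81x - 499/24
order-3 term: -60x^3 + 135x^2 - (319/2)x + 565/8
order-4 term: -45x^2 + 90x - 257/4
order-5 term: -18x + 45/2
order-6 term: -3
the series for exp((1/2)(∇ + D)) f terminates at order 6
exp((1/2)(∇ + D)) f = -3x^6 - 18x^5 - 23x^4 - 6x^3 - (269/12)x^2 - (35/6)x + 11/3

the result is g(x) = -3x^6 - 18x^5 - 23x^4 - 6x^3 - (269/12)x^2 - (35/6)x + 11/3


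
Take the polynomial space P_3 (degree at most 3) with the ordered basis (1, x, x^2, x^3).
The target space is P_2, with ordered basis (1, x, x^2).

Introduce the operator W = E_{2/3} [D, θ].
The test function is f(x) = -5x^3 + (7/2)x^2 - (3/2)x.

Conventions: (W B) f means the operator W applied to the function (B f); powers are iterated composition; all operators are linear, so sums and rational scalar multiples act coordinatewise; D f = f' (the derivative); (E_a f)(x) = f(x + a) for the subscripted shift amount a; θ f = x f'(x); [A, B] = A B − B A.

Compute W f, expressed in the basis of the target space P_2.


θ f = -15x^3 + 7x^2 - (3/2)x
D θ f = -45x^2 + 14x - 3/2
D f = -15x^2 + 7x - 3/2
θ D f = -30x^2 + 7x
[D, θ] f = -15x^2 + 7x - 3/2
E_{2/3} [D, θ] f = -15x^2 - 13x - 7/2

the result is g(x) = -15x^2 - 13x - 7/2


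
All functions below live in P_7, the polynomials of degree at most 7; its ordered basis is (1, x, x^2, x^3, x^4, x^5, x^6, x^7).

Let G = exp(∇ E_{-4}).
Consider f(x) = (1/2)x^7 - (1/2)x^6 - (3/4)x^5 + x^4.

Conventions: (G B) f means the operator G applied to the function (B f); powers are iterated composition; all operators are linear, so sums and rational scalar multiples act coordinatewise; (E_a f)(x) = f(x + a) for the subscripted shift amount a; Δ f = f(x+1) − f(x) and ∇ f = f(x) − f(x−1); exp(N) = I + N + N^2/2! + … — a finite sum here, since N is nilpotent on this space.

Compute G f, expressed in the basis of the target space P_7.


order-1 term: (7/2)x^6 - (195/2)x^5 + (4525/4)x^4 - 6996x^3 + (48633/2)x^2 - (180107/4)x + 138761/4
order-2 term: (21/2)x^5 - 480x^4 + 8785x^3 - (160923/2)x^2 + (1475117/4)x - 2706523/4
order-3 term: (35/2)x^4 - 955x^3 + 19560x^2 - (356407/2)x + 2437331/4
order-4 term: (35/2)x^3 - (1905/2)x^2 + (69175/4)x - 104739
order-5 term: (21/2)x^2 - (951/2)x + 21547/4
order-6 term: (7/2)x - 95
order-7 term: 1/2
the series for exp(∇ E_{-4}) f terminates at order 7
exp(∇ E_{-4}) f = (1/2)x^7 + 3x^6 - (351/4)x^5 + (2679/4)x^4 + (1703/2)x^3 - 37527x^2 + (649483/4)x - 264109/2

the result is g(x) = (1/2)x^7 + 3x^6 - (351/4)x^5 + (2679/4)x^4 + (1703/2)x^3 - 37527x^2 + (649483/4)x - 264109/2


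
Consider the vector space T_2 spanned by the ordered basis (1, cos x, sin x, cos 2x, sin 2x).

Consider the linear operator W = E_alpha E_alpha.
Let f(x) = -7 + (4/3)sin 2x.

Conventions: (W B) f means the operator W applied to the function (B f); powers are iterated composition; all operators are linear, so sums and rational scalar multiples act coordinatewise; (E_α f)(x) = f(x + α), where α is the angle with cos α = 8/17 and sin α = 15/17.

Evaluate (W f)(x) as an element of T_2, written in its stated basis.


g(x) = -7 - (103040/83521)cos 2x - (126716/250563)sin 2x

E_alpha f = -7 + (320/289)cos 2x - (644/867)sin 2x
E_alpha E_alpha f = -7 - (103040/83521)cos 2x - (126716/250563)sin 2x


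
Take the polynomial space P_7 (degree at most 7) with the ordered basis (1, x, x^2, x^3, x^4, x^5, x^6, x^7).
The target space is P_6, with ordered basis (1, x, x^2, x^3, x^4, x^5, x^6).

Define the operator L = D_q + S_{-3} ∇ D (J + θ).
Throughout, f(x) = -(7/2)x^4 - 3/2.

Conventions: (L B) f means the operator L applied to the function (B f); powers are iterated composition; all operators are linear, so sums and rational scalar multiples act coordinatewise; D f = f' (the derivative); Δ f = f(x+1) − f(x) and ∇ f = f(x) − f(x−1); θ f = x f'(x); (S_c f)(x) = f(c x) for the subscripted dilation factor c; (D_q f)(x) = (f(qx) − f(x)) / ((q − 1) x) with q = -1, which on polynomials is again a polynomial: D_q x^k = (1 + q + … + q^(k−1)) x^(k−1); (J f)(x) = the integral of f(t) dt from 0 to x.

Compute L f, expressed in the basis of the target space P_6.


the image equals g(x) = 378x^3 - 1323x^2 - 462x - 105/2

D_q f = 0
J f = -(7/10)x^5 - (3/2)x
θ f = -14x^4
(J + θ) f = -(7/10)x^5 - 14x^4 - (3/2)x
D (J + θ) f = -(7/2)x^4 - 56x^3 - 3/2
∇ D (J + θ) f = -14x^3 - 147x^2 + 154x - 105/2
S_{-3} ∇ D (J + θ) f = 378x^3 - 1323x^2 - 462x - 105/2
(D_q + S_{-3} ∇ D (J + θ)) f = 378x^3 - 1323x^2 - 462x - 105/2


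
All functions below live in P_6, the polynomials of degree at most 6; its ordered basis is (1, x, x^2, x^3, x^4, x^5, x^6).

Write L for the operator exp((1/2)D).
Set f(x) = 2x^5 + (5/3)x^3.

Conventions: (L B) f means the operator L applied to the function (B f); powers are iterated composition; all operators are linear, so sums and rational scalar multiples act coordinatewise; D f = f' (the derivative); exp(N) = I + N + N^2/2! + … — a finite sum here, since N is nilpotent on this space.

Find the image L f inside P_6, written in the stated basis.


the image equals g(x) = 2x^5 + 5x^4 + (20/3)x^3 + 5x^2 + (15/8)x + 13/48

order-1 term: 5x^4 + (5/2)x^2
order-2 term: 5x^3 + (5/4)x
order-3 term: (5/2)x^2 + 5/24
order-4 term: (5/8)x
order-5 term: 1/16
the series for exp((1/2)D) f terminates at order 5
exp((1/2)D) f = 2x^5 + 5x^4 + (20/3)x^3 + 5x^2 + (15/8)x + 13/48


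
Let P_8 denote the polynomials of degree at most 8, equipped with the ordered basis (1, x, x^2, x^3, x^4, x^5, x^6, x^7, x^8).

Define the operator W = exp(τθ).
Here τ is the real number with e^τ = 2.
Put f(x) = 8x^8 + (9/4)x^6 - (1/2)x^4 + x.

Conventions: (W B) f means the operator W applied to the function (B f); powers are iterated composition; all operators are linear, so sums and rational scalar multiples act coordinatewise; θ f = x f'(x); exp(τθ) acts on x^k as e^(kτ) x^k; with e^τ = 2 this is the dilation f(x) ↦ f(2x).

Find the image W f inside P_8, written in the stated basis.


g(x) = 2048x^8 + 144x^6 - 8x^4 + 2x

exp(τθ) x^k = e^(kτ) x^k; with e^τ = 2 this sends x^k to 2^k x^k
x ↦ 2 x
x^4 ↦ 16 x^4
x^6 ↦ 64 x^6
x^8 ↦ 256 x^8
applying this coordinatewise to f: exp(τθ) f = 2048x^8 + 144x^6 - 8x^4 + 2x


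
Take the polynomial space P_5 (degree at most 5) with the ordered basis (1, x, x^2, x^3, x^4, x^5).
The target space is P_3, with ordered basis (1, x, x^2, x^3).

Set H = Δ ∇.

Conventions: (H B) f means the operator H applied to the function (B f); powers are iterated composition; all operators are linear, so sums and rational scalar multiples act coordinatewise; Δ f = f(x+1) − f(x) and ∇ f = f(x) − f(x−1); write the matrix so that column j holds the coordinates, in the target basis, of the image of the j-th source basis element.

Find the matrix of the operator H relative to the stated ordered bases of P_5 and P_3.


the matrix is [[0, 0, 2, 0, 2, 0]; [0, 0, 0, 6, 0, 10]; [0, 0, 0, 0, 12, 0]; [0, 0, 0, 0, 0, 20]] (rows listed top to bottom)

image of 1: 0
image of x: 0
image of x^2: 2
image of x^3: 6x
image of x^4: 12x^2 + 2
image of x^5: 20x^3 + 10x
each image's coordinates form column j of the matrix


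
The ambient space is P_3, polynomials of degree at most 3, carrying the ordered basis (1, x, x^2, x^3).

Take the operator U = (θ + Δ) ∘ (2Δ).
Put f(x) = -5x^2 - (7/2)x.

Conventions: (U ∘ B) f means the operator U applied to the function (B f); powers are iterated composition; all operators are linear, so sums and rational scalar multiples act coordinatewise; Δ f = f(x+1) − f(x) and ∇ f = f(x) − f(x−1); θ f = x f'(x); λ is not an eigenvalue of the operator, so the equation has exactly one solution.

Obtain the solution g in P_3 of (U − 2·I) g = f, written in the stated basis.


the result is g(x) = (5/2)x^2 + (27/4)x + 5

write g with unknown coordinates in the stated basis and equate coefficients in (U − 2·I) g = f
solving from the highest basis element down gives g = (5/2)x^2 + (27/4)x + 5
check: U g = 10x + 10
so U g − 2·g = -5x^2 - (7/2)x = f ✓


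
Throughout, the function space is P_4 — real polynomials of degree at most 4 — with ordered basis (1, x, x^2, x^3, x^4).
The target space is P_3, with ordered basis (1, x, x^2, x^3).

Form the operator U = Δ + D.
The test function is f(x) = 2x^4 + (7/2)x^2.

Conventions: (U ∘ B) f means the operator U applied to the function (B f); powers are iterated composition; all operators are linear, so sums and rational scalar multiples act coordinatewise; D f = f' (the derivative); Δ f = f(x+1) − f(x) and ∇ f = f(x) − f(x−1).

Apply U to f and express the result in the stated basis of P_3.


the result is g(x) = 16x^3 + 12x^2 + 22x + 11/2

Δ f = 8x^3 + 12x^2 + 15x + 11/2
D f = 8x^3 + 7x
(Δ + D) f = 16x^3 + 12x^2 + 22x + 11/2


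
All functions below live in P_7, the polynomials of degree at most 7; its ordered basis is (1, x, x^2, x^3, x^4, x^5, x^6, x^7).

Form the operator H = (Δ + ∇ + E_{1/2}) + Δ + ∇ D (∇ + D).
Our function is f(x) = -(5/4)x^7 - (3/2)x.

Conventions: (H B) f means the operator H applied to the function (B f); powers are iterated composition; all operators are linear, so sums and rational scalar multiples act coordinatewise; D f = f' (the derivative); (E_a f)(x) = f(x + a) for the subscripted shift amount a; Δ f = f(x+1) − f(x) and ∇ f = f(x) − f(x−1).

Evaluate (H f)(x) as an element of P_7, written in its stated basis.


Δ f = -(35/4)x^6 - (105/4)x^5 - (175/4)x^4 - (175/4)x^3 - (105/4)x^2 - (35/4)x - 11/4
∇ f = -(35/4)x^6 + (105/4)x^5 - (175/4)x^4 + (175/4)x^3 - (105/4)x^2 + (35/4)x - 11/4
E_{1/2} f = -(5/4)x^7 - (35/8)x^6 - (105/16)x^5 - (175/32)x^4 - (175/64)x^3 - (105/128)x^2 - (419/256)x - 389/512
(Δ + ∇ + E_{1/2}) f = -(5/4)x^7 - (175/8)x^6 - (105/16)x^5 - (2975/32)x^4 - (175/64)x^3 - (6825/128)x^2 - (419/256)x - 3205/512
Δ f = -(35/4)x^6 - (105/4)x^5 - (175/4)x^4 - (175/4)x^3 - (105/4)x^2 - (35/4)x - 11/4
∇ f = -(35/4)x^6 + (105/4)x^5 - (175/4)x^4 + (175/4)x^3 - (105/4)x^2 + (35/4)x - 11/4
D f = -(35/4)x^6 - 3/2
(∇ + D) f = -(35/2)x^6 + (105/4)x^5 - (175/4)x^4 + (175/4)x^3 - (105/4)x^2 + (35/4)x - 17/4
D (∇ + D) f = -105x^5 + (525/4)x^4 - 175x^3 + (525/4)x^2 - (105/2)x + 35/4
∇ D (∇ + D) f = -525x^4 + 1575x^3 - (4725/2)x^2 + (3675/2)x - 595
((Δ + ∇ + E_{1/2}) + Δ + ∇ D (∇ + D)) f = -(5/4)x^7 - (245/8)x^6 - (525/16)x^5 - (21175/32)x^4 + (97825/64)x^3 - (312585/128)x^2 + (467741/256)x - 309253/512

g(x) = -(5/4)x^7 - (245/8)x^6 - (525/16)x^5 - (21175/32)x^4 + (97825/64)x^3 - (312585/128)x^2 + (467741/256)x - 309253/512


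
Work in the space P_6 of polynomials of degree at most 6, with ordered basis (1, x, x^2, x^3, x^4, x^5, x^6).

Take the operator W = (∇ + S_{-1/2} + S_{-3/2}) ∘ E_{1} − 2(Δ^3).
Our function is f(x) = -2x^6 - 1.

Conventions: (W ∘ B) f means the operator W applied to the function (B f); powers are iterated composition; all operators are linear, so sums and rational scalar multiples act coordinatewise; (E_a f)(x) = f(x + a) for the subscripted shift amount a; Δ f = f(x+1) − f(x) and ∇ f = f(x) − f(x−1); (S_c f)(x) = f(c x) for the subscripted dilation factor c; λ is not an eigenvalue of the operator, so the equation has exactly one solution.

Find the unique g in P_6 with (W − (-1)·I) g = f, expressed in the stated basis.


the image equals g(x) = -(64/397)x^6 + (384/397)x^5 - (960/397)x^4 + (7424/397)x^3 - (181824/2779)x^2 + (385152/2779)x - 292891/8337

write g with unknown coordinates in the stated basis and equate coefficients in (W − (-1)·I) g = f
solving from the highest basis element down gives g = -(64/397)x^6 + (384/397)x^5 - (960/397)x^4 + (7424/397)x^3 - (181824/2779)x^2 + (385152/2779)x - 292891/8337
check: W g = -(730/397)x^6 - (384/397)x^5 + (960/397)x^4 - (7424/397)x^3 + (181824/2779)x^2 - (385152/2779)x + 284554/8337
so W g − (-1)·g = -2x^6 - 1 = f ✓


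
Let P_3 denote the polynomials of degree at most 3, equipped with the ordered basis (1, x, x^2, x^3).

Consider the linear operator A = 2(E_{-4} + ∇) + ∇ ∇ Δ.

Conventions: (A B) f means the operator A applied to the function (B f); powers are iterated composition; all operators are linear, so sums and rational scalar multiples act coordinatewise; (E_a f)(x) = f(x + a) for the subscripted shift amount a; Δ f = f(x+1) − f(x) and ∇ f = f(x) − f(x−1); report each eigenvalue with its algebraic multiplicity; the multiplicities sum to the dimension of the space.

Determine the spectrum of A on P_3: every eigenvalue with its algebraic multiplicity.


λ = 2 (multiplicity 4)

image of 1: 2
image of x: 2x - 6
image of x^2: 2x^2 - 12x + 30
image of x^3: 2x^3 - 18x^2 + 90x - 120
the matrix is upper triangular; its diagonal is (2, 2, 2, 2)
for a triangular matrix the eigenvalues are the diagonal entries, with algebraic multiplicity their repetition count


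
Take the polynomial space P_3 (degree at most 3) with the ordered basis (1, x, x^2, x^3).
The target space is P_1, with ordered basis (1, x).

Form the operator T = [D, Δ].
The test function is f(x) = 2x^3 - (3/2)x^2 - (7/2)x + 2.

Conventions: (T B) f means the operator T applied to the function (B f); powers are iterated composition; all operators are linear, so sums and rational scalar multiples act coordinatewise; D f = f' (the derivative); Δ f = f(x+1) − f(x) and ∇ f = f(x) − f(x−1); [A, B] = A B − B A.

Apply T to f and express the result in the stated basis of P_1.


the result is g(x) = 0

Δ f = 6x^2 + 3x - 3
D Δ f = 12x + 3
D f = 6x^2 - 3x - 7/2
Δ D f = 12x + 3
[D, Δ] f = 0


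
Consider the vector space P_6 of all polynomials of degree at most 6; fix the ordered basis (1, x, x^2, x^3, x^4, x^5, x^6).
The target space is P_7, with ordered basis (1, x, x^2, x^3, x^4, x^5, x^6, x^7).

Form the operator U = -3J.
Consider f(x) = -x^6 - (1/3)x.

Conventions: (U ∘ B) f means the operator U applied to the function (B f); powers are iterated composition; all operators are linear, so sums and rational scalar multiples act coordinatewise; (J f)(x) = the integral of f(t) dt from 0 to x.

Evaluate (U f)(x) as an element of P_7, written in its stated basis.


the image equals g(x) = (3/7)x^7 + (1/2)x^2

J f = -(1/7)x^7 - (1/6)x^2
(-3J) f = (3/7)x^7 + (1/2)x^2


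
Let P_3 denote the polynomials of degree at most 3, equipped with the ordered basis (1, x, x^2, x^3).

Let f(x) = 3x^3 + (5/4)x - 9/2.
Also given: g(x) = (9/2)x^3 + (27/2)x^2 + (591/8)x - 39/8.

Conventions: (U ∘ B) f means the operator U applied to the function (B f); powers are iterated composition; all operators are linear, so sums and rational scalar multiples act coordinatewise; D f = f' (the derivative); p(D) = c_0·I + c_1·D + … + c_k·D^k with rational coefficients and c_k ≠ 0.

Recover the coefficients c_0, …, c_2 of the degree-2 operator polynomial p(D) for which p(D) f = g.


p(D) = (3/2)·I + (3/2)·D + 4·D^2, i.e. c_0 = 3/2, c_1 = 3/2, c_2 = 4

D^0 f = 3x^3 + (5/4)x - 9/2
D^1 f = 9x^2 + 5/4
D^2 f = 18x
matching coefficients of g against c_0 f + c_1 Df + … from the top degree down determines the c_i
solution: c_0 = 3/2, c_1 = 3/2, c_2 = 4


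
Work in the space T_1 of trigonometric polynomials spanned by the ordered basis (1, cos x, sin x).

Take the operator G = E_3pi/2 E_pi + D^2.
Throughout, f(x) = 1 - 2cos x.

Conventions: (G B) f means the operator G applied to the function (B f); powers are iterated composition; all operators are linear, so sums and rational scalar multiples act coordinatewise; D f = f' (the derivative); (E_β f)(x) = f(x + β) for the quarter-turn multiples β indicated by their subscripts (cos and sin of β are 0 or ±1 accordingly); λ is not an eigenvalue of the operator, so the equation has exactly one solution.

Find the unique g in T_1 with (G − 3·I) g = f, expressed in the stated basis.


the image equals g(x) = -1/2 + (8/17)cos x - (2/17)sin x

write g with unknown coordinates in the stated basis and equate coefficients in (G − 3·I) g = f
solving from the highest basis element down gives g = -1/2 + (8/17)cos x - (2/17)sin x
check: G g = -1/2 - (10/17)cos x - (6/17)sin x
so G g − 3·g = 1 - 2cos x = f ✓


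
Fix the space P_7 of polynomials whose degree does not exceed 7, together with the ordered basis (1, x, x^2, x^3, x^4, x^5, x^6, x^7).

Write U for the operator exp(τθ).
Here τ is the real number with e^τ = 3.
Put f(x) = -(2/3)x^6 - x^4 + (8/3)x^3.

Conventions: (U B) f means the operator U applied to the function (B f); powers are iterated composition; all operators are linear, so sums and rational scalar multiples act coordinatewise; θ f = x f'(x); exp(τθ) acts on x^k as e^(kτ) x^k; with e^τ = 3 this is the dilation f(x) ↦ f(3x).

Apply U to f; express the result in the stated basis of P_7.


the image equals g(x) = -486x^6 - 81x^4 + 72x^3

exp(τθ) x^k = e^(kτ) x^k; with e^τ = 3 this sends x^k to 3^k x^k
x^3 ↦ 27 x^3
x^4 ↦ 81 x^4
x^6 ↦ 729 x^6
applying this coordinatewise to f: exp(τθ) f = -486x^6 - 81x^4 + 72x^3


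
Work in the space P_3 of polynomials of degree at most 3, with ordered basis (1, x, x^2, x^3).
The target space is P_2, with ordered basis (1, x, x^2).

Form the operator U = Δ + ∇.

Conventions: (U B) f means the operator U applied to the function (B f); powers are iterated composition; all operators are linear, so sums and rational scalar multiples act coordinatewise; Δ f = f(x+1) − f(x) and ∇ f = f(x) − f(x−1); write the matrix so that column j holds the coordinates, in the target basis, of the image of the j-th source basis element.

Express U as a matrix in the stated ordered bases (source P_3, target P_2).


image of 1: 0
image of x: 2
image of x^2: 4x
image of x^3: 6x^2 + 2
each image's coordinates form column j of the matrix

the matrix is [[0, 2, 0, 2]; [0, 0, 4, 0]; [0, 0, 0, 6]] (rows listed top to bottom)


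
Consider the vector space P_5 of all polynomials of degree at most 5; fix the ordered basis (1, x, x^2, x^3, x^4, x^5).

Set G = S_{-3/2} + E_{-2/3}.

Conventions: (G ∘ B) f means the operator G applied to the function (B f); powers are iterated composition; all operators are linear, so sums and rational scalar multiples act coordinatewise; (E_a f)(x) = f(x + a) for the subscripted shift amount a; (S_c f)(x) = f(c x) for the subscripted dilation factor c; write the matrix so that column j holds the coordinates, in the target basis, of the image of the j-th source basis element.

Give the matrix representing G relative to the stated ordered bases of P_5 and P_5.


image of 1: 2
image of x: -(1/2)x - 2/3
image of x^2: (13/4)x^2 - (4/3)x + 4/9
image of x^3: -(19/8)x^3 - 2x^2 + (4/3)x - 8/27
image of x^4: (97/16)x^4 - (8/3)x^3 + (8/3)x^2 - (32/27)x + 16/81
image of x^5: -(211/32)x^5 - (10/3)x^4 + (40/9)x^3 - (80/27)x^2 + (80/81)x - 32/243
each image's coordinates form column j of the matrix

the matrix is [[2, -2/3, 4/9, -8/27, 16/81, -32/243]; [0, -1/2, -4/3, 4/3, -32/27, 80/81]; [0, 0, 13/4, -2, 8/3, -80/27]; [0, 0, 0, -19/8, -8/3, 40/9]; [0, 0, 0, 0, 97/16, -10/3]; [0, 0, 0, 0, 0, -211/32]] (rows listed top to bottom)


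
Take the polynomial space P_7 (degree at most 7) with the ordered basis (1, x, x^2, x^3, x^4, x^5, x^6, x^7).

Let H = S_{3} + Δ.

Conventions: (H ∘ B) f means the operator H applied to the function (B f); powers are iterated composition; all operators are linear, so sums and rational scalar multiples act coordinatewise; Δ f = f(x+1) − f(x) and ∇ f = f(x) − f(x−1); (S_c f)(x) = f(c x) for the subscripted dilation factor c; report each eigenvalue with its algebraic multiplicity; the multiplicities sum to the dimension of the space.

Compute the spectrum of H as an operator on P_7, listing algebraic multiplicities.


λ = 1 (multiplicity 1), λ = 3 (multiplicity 1), λ = 9 (multiplicity 1), λ = 27 (multiplicity 1), λ = 81 (multiplicity 1), λ = 243 (multiplicity 1), λ = 729 (multiplicity 1), λ = 2187 (multiplicity 1)

image of 1: 1
image of x: 3x + 1
image of x^2: 9x^2 + 2x + 1
image of x^3: 27x^3 + 3x^2 + 3x + 1
image of x^4: 81x^4 + 4x^3 + 6x^2 + 4x + 1
image of x^5: 243x^5 + 5x^4 + 10x^3 + 10x^2 + 5x + 1
image of x^6: 729x^6 + 6x^5 + 15x^4 + 20x^3 + 15x^2 + 6x + 1
image of x^7: 2187x^7 + 7x^6 + 21x^5 + 35x^4 + 35x^3 + 21x^2 + 7x + 1
the matrix is upper triangular; its diagonal is (1, 3, 9, 27, 81, 243, 729, 2187)
for a triangular matrix the eigenvalues are the diagonal entries, with algebraic multiplicity their repetition count


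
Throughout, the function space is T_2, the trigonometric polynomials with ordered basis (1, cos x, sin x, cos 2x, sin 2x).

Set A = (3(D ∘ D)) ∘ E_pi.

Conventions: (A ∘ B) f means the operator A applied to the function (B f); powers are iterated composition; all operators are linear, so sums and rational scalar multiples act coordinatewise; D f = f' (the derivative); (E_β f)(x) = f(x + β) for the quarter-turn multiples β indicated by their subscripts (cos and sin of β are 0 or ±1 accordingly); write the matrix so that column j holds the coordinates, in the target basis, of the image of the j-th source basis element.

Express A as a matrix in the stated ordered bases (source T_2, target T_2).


the matrix is [[0, 0, 0, 0, 0]; [0, 3, 0, 0, 0]; [0, 0, 3, 0, 0]; [0, 0, 0, -12, 0]; [0, 0, 0, 0, -12]] (rows listed top to bottom)

image of 1: 0
image of cos x: 3cos x
image of sin x: 3sin x
image of cos 2x: -12cos 2x
image of sin 2x: -12sin 2x
each image's coordinates form column j of the matrix


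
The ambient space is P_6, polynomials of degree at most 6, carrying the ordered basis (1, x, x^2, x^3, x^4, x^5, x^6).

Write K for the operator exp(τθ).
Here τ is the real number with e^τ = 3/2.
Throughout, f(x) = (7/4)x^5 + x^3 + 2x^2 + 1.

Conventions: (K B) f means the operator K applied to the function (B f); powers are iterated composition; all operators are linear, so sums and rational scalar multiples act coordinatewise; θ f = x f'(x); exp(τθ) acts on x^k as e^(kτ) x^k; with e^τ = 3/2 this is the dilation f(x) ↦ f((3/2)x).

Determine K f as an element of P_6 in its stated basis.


the image equals g(x) = (1701/128)x^5 + (27/8)x^3 + (9/2)x^2 + 1

exp(τθ) x^k = e^(kτ) x^k; with e^τ = 3/2 this sends x^k to (3/2)^k x^k
x^2 ↦ 9/4 x^2
x^3 ↦ 27/8 x^3
x^5 ↦ 243/32 x^5
applying this coordinatewise to f: exp(τθ) f = (1701/128)x^5 + (27/8)x^3 + (9/2)x^2 + 1


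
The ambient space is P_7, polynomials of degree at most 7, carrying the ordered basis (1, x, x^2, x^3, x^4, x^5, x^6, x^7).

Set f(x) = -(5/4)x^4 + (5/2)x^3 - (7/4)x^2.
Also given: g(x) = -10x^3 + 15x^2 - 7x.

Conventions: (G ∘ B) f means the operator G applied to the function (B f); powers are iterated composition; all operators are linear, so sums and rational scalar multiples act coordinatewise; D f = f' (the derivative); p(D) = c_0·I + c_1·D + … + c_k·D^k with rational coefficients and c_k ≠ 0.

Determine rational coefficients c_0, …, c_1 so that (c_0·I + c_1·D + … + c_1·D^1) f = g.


D^0 f = -(5/4)x^4 + (5/2)x^3 - (7/4)x^2
D^1 f = -5x^3 + (15/2)x^2 - (7/2)x
matching coefficients of g against c_0 f + c_1 Df + … from the top degree down determines the c_i
solution: c_0 = 0, c_1 = 2

p(D) = 2·D, i.e. c_0 = 0, c_1 = 2


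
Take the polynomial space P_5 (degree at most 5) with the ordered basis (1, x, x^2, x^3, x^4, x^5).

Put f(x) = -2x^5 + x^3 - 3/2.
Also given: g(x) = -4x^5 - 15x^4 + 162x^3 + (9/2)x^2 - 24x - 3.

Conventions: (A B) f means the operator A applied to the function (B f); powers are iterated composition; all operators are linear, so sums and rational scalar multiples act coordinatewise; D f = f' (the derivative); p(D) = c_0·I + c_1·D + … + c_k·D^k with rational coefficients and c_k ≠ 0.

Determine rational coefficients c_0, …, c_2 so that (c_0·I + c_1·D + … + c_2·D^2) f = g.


D^0 f = -2x^5 + x^3 - 3/2
D^1 f = -10x^4 + 3x^2
D^2 f = -40x^3 + 6x
matching coefficients of g against c_0 f + c_1 Df + … from the top degree down determines the c_i
solution: c_0 = 2, c_1 = 3/2, c_2 = -4

c_0 = 2, c_1 = 3/2, c_2 = -4


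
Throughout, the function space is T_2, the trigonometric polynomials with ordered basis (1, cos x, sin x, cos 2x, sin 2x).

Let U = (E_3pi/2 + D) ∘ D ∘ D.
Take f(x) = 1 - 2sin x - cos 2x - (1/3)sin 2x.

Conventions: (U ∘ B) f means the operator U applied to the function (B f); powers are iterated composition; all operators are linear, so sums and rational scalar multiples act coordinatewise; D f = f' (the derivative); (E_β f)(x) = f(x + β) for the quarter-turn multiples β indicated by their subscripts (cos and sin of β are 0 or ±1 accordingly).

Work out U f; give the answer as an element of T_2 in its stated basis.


g(x) = -(4/3)cos 2x - (28/3)sin 2x

D f = -2cos x - (2/3)cos 2x + 2sin 2x
D D f = 2sin x + 4cos 2x + (4/3)sin 2x
E_3pi/2 D D f = -2cos x - 4cos 2x - (4/3)sin 2x
D D D f = 2cos x + (8/3)cos 2x - 8sin 2x
(E_3pi/2 + D) D D f = -(4/3)cos 2x - (28/3)sin 2x


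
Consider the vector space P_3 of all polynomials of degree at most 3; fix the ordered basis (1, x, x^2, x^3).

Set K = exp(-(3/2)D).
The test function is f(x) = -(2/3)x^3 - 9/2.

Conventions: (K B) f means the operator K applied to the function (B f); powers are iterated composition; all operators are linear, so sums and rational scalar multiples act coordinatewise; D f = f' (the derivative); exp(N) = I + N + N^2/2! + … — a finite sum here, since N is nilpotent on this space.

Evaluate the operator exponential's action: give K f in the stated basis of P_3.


the result is g(x) = -(2/3)x^3 + 3x^2 - (9/2)x - 9/4

order-1 term: 3x^2
order-2 term: -(9/2)x
order-3 term: 9/4
the series for exp(-(3/2)D) f terminates at order 3
exp(-(3/2)D) f = -(2/3)x^3 + 3x^2 - (9/2)x - 9/4


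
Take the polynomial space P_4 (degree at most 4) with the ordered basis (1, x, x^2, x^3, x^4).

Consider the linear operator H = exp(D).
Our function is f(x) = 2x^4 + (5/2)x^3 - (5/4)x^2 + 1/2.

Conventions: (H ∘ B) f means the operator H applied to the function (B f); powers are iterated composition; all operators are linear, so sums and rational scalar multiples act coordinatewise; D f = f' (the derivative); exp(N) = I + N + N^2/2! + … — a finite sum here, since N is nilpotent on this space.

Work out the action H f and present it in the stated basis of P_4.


order-1 term: 8x^3 + (15/2)x^2 - (5/2)x
order-2 term: 12x^2 + (15/2)x - 5/4
order-3 term: 8x + 5/2
order-4 term: 2
the series for exp(D) f terminates at order 4
exp(D) f = 2x^4 + (21/2)x^3 + (73/4)x^2 + 13x + 15/4

g(x) = 2x^4 + (21/2)x^3 + (73/4)x^2 + 13x + 15/4


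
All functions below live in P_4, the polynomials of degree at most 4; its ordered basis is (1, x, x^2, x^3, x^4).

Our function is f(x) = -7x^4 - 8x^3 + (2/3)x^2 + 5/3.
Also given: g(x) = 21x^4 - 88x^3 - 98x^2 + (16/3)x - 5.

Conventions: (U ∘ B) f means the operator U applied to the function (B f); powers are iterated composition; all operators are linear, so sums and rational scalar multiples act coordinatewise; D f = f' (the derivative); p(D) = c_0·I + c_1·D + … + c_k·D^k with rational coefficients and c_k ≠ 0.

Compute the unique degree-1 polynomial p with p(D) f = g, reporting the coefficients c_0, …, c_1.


D^0 f = -7x^4 - 8x^3 + (2/3)x^2 + 5/3
D^1 f = -28x^3 - 24x^2 + (4/3)x
matching coefficients of g against c_0 f + c_1 Df + … from the top degree down determines the c_i
solution: c_0 = -3, c_1 = 4

c_0 = -3, c_1 = 4


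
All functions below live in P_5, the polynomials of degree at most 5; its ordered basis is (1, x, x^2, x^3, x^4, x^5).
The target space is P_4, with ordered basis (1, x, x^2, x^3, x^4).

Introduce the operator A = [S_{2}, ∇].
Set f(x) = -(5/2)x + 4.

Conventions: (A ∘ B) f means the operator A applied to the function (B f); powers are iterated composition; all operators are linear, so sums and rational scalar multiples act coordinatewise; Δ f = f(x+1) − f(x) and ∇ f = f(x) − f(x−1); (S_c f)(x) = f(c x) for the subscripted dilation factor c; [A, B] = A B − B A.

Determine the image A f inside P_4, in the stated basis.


the result is g(x) = 5/2

∇ f = -5/2
S_{2} ∇ f = -5/2
S_{2} f = -5x + 4
∇ S_{2} f = -5
[S_{2}, ∇] f = 5/2


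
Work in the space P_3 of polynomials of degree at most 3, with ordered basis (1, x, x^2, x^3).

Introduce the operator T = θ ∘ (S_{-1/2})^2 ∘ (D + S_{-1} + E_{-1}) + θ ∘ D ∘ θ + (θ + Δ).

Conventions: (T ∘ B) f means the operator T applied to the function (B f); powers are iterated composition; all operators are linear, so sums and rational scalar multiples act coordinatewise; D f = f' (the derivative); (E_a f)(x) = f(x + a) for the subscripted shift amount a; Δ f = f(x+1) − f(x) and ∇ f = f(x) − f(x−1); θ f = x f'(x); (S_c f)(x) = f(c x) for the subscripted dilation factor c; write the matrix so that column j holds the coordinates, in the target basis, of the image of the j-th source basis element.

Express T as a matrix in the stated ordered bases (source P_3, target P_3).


the matrix is [[0, 1, 1, 1]; [0, 1, 6, 15/4]; [0, 0, 9/4, 21]; [0, 0, 0, 3]] (rows listed top to bottom)

image of 1: 0
image of x: x + 1
image of x^2: (9/4)x^2 + 6x + 1
image of x^3: 3x^3 + 21x^2 + (15/4)x + 1
each image's coordinates form column j of the matrix
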